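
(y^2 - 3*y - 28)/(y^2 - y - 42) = (y + 4)/(y + 6)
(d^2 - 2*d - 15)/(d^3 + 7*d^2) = (d^2 - 2*d - 15)/(d^2*(d + 7))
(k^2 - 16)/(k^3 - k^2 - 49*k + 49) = (k^2 - 16)/(k^3 - k^2 - 49*k + 49)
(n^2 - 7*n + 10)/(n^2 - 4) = (n - 5)/(n + 2)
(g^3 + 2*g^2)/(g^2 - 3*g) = g*(g + 2)/(g - 3)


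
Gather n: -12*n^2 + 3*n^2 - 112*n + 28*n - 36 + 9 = -9*n^2 - 84*n - 27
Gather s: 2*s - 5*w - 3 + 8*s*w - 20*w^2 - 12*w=s*(8*w + 2) - 20*w^2 - 17*w - 3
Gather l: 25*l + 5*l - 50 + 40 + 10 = 30*l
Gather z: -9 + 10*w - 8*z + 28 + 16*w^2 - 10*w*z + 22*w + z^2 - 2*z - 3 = 16*w^2 + 32*w + z^2 + z*(-10*w - 10) + 16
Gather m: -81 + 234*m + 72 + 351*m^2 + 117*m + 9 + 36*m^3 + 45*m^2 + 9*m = 36*m^3 + 396*m^2 + 360*m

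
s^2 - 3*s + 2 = (s - 2)*(s - 1)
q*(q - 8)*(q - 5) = q^3 - 13*q^2 + 40*q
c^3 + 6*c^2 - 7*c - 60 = (c - 3)*(c + 4)*(c + 5)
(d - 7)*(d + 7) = d^2 - 49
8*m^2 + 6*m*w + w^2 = (2*m + w)*(4*m + w)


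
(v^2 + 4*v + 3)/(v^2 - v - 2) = (v + 3)/(v - 2)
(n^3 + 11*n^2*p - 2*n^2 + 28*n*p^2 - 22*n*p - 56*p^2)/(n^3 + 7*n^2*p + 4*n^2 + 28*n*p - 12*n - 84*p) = (n + 4*p)/(n + 6)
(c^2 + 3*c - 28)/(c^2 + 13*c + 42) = (c - 4)/(c + 6)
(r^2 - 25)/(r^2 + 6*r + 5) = (r - 5)/(r + 1)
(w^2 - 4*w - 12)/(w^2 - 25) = (w^2 - 4*w - 12)/(w^2 - 25)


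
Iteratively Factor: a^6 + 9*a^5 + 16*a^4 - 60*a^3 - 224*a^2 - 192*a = (a + 4)*(a^5 + 5*a^4 - 4*a^3 - 44*a^2 - 48*a) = (a + 2)*(a + 4)*(a^4 + 3*a^3 - 10*a^2 - 24*a) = (a + 2)*(a + 4)^2*(a^3 - a^2 - 6*a) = (a + 2)^2*(a + 4)^2*(a^2 - 3*a) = (a - 3)*(a + 2)^2*(a + 4)^2*(a)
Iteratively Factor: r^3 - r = (r + 1)*(r^2 - r) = (r - 1)*(r + 1)*(r)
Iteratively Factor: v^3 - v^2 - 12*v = (v - 4)*(v^2 + 3*v) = (v - 4)*(v + 3)*(v)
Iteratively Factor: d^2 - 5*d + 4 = (d - 1)*(d - 4)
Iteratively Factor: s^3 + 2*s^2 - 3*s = (s + 3)*(s^2 - s) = s*(s + 3)*(s - 1)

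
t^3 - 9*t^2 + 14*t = t*(t - 7)*(t - 2)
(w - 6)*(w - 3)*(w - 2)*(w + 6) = w^4 - 5*w^3 - 30*w^2 + 180*w - 216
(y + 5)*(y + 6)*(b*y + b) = b*y^3 + 12*b*y^2 + 41*b*y + 30*b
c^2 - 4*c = c*(c - 4)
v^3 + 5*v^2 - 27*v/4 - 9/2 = (v - 3/2)*(v + 1/2)*(v + 6)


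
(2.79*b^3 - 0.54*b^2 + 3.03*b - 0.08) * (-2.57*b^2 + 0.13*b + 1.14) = -7.1703*b^5 + 1.7505*b^4 - 4.6767*b^3 - 0.0161000000000001*b^2 + 3.4438*b - 0.0912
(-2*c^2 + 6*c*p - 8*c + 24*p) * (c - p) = -2*c^3 + 8*c^2*p - 8*c^2 - 6*c*p^2 + 32*c*p - 24*p^2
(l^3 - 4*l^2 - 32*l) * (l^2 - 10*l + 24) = l^5 - 14*l^4 + 32*l^3 + 224*l^2 - 768*l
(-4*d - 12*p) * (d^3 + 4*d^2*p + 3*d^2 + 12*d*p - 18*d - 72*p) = -4*d^4 - 28*d^3*p - 12*d^3 - 48*d^2*p^2 - 84*d^2*p + 72*d^2 - 144*d*p^2 + 504*d*p + 864*p^2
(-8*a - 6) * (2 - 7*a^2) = 56*a^3 + 42*a^2 - 16*a - 12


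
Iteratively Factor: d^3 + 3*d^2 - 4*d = (d - 1)*(d^2 + 4*d) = (d - 1)*(d + 4)*(d)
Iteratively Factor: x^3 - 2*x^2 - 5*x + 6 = (x + 2)*(x^2 - 4*x + 3) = (x - 3)*(x + 2)*(x - 1)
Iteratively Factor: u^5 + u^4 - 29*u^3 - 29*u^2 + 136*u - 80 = (u + 4)*(u^4 - 3*u^3 - 17*u^2 + 39*u - 20) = (u + 4)^2*(u^3 - 7*u^2 + 11*u - 5) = (u - 1)*(u + 4)^2*(u^2 - 6*u + 5) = (u - 1)^2*(u + 4)^2*(u - 5)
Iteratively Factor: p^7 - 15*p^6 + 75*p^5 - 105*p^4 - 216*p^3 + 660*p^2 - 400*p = (p)*(p^6 - 15*p^5 + 75*p^4 - 105*p^3 - 216*p^2 + 660*p - 400) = p*(p - 5)*(p^5 - 10*p^4 + 25*p^3 + 20*p^2 - 116*p + 80) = p*(p - 5)*(p - 2)*(p^4 - 8*p^3 + 9*p^2 + 38*p - 40) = p*(p - 5)^2*(p - 2)*(p^3 - 3*p^2 - 6*p + 8) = p*(p - 5)^2*(p - 2)*(p + 2)*(p^2 - 5*p + 4) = p*(p - 5)^2*(p - 4)*(p - 2)*(p + 2)*(p - 1)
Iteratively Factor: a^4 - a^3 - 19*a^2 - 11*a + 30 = (a - 1)*(a^3 - 19*a - 30) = (a - 1)*(a + 2)*(a^2 - 2*a - 15) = (a - 5)*(a - 1)*(a + 2)*(a + 3)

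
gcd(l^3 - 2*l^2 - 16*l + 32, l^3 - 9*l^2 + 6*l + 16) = l - 2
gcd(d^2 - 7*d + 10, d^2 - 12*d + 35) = d - 5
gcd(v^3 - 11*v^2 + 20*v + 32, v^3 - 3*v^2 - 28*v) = 1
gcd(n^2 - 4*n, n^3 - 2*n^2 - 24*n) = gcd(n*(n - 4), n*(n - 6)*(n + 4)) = n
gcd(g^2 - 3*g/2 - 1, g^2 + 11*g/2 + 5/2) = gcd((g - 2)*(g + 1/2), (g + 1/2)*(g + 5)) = g + 1/2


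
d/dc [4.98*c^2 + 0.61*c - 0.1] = 9.96*c + 0.61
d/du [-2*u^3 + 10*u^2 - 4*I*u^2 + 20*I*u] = -6*u^2 + u*(20 - 8*I) + 20*I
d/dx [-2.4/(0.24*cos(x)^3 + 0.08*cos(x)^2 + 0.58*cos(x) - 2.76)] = (1.728*sin(x)^2 - 0.384*cos(x) - 3.12)*sin(x)/(0.24*cos(x)^3 + 0.08*cos(x)^2 + 0.58*cos(x) - 2.76)^2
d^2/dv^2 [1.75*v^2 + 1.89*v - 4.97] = 3.50000000000000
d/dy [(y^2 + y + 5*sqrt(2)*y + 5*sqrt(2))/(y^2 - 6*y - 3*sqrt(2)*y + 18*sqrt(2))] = (-8*sqrt(2)*y^2 - 7*y^2 + 26*sqrt(2)*y + 48*sqrt(2) + 210)/(y^4 - 12*y^3 - 6*sqrt(2)*y^3 + 54*y^2 + 72*sqrt(2)*y^2 - 216*sqrt(2)*y - 216*y + 648)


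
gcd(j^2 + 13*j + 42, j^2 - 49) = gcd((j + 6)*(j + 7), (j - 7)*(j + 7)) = j + 7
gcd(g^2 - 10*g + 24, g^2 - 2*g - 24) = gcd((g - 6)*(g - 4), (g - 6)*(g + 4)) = g - 6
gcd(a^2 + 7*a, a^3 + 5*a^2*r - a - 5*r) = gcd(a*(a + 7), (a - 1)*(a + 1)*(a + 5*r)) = 1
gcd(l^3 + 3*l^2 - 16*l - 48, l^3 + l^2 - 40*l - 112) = l + 4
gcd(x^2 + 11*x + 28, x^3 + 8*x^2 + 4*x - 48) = x + 4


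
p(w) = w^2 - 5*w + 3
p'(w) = 2*w - 5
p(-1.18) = 10.29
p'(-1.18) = -7.36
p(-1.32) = 11.34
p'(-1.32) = -7.64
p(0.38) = 1.24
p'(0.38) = -4.24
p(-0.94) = 8.58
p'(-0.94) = -6.88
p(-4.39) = 44.22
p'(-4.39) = -13.78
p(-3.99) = 38.87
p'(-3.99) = -12.98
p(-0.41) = 5.22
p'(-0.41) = -5.82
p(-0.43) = 5.33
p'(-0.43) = -5.86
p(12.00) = 87.00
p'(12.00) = 19.00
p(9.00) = 39.00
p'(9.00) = 13.00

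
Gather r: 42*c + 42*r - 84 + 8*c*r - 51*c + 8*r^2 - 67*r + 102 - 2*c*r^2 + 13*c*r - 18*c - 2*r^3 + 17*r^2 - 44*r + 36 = -27*c - 2*r^3 + r^2*(25 - 2*c) + r*(21*c - 69) + 54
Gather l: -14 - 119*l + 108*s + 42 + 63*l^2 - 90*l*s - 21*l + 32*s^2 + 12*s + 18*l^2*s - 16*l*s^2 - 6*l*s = l^2*(18*s + 63) + l*(-16*s^2 - 96*s - 140) + 32*s^2 + 120*s + 28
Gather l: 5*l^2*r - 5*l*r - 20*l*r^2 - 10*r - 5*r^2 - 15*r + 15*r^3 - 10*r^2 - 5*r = 5*l^2*r + l*(-20*r^2 - 5*r) + 15*r^3 - 15*r^2 - 30*r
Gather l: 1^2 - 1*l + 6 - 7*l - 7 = -8*l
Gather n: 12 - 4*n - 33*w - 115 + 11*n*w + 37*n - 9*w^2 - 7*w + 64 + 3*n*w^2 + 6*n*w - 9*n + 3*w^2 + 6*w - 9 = n*(3*w^2 + 17*w + 24) - 6*w^2 - 34*w - 48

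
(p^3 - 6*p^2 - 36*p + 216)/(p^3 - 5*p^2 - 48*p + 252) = (p + 6)/(p + 7)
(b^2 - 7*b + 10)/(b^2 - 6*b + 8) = (b - 5)/(b - 4)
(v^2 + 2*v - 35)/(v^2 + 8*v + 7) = (v - 5)/(v + 1)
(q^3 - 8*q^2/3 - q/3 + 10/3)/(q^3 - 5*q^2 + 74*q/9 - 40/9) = 3*(q + 1)/(3*q - 4)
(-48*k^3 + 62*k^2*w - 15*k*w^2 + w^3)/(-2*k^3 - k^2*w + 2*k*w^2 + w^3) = (48*k^2 - 14*k*w + w^2)/(2*k^2 + 3*k*w + w^2)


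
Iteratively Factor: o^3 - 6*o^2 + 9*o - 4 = (o - 1)*(o^2 - 5*o + 4) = (o - 4)*(o - 1)*(o - 1)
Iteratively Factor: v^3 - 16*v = (v + 4)*(v^2 - 4*v) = (v - 4)*(v + 4)*(v)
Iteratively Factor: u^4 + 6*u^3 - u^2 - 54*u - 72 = (u + 4)*(u^3 + 2*u^2 - 9*u - 18) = (u - 3)*(u + 4)*(u^2 + 5*u + 6) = (u - 3)*(u + 2)*(u + 4)*(u + 3)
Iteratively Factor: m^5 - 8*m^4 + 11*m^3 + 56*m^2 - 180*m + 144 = (m - 3)*(m^4 - 5*m^3 - 4*m^2 + 44*m - 48) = (m - 3)*(m - 2)*(m^3 - 3*m^2 - 10*m + 24) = (m - 3)*(m - 2)*(m + 3)*(m^2 - 6*m + 8) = (m - 4)*(m - 3)*(m - 2)*(m + 3)*(m - 2)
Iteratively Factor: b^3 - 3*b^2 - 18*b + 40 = (b - 5)*(b^2 + 2*b - 8) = (b - 5)*(b - 2)*(b + 4)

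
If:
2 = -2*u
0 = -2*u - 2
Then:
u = -1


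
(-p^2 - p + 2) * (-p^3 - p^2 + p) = p^5 + 2*p^4 - 2*p^3 - 3*p^2 + 2*p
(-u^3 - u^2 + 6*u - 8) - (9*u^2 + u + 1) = -u^3 - 10*u^2 + 5*u - 9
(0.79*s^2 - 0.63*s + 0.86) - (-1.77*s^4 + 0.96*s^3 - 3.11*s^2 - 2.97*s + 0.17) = 1.77*s^4 - 0.96*s^3 + 3.9*s^2 + 2.34*s + 0.69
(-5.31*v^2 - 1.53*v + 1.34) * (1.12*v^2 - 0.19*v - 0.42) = -5.9472*v^4 - 0.7047*v^3 + 4.0217*v^2 + 0.388*v - 0.5628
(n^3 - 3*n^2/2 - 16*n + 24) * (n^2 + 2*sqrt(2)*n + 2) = n^5 - 3*n^4/2 + 2*sqrt(2)*n^4 - 14*n^3 - 3*sqrt(2)*n^3 - 32*sqrt(2)*n^2 + 21*n^2 - 32*n + 48*sqrt(2)*n + 48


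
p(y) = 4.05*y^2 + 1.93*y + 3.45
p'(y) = 8.1*y + 1.93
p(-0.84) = 4.69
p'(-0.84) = -4.87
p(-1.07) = 6.02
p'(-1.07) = -6.74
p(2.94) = 44.13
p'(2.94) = 25.74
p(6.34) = 178.48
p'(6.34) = 53.28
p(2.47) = 32.93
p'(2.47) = 21.94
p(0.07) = 3.60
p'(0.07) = 2.50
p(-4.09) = 63.31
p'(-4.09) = -31.20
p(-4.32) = 70.70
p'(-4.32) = -33.06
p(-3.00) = 34.11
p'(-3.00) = -22.37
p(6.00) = 160.83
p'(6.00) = 50.53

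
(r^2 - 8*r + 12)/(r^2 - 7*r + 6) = (r - 2)/(r - 1)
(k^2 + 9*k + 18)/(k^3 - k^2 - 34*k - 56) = (k^2 + 9*k + 18)/(k^3 - k^2 - 34*k - 56)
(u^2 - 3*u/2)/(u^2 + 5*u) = (u - 3/2)/(u + 5)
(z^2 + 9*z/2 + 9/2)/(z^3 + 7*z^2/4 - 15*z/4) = 2*(2*z + 3)/(z*(4*z - 5))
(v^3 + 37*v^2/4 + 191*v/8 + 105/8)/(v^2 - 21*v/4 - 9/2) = (2*v^2 + 17*v + 35)/(2*(v - 6))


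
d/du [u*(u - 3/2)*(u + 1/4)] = 3*u^2 - 5*u/2 - 3/8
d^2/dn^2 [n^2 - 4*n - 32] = 2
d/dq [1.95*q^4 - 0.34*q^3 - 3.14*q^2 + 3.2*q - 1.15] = 7.8*q^3 - 1.02*q^2 - 6.28*q + 3.2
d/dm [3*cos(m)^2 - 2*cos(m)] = 2*(1 - 3*cos(m))*sin(m)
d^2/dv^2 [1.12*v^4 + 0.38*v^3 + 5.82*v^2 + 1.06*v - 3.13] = 13.44*v^2 + 2.28*v + 11.64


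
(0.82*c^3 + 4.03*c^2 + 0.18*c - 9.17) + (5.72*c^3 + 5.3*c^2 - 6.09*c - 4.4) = 6.54*c^3 + 9.33*c^2 - 5.91*c - 13.57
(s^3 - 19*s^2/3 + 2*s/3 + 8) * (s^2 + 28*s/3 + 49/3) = s^5 + 3*s^4 - 379*s^3/9 - 803*s^2/9 + 770*s/9 + 392/3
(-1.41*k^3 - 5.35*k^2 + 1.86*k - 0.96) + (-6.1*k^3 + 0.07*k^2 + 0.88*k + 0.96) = -7.51*k^3 - 5.28*k^2 + 2.74*k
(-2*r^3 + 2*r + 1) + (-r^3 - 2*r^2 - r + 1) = -3*r^3 - 2*r^2 + r + 2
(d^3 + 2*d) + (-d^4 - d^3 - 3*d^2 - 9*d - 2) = -d^4 - 3*d^2 - 7*d - 2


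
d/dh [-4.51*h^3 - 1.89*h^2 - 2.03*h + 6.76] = -13.53*h^2 - 3.78*h - 2.03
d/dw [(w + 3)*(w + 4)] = 2*w + 7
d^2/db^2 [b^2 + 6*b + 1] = 2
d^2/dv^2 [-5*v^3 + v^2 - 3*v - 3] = 2 - 30*v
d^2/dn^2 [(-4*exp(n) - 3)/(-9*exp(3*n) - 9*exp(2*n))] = (16*exp(3*n) + 39*exp(2*n) + 37*exp(n) + 12)*exp(-2*n)/(9*(exp(3*n) + 3*exp(2*n) + 3*exp(n) + 1))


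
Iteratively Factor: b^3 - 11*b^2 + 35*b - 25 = (b - 5)*(b^2 - 6*b + 5) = (b - 5)^2*(b - 1)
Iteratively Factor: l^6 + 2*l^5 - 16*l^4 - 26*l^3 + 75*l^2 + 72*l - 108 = (l - 1)*(l^5 + 3*l^4 - 13*l^3 - 39*l^2 + 36*l + 108) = (l - 1)*(l + 3)*(l^4 - 13*l^2 + 36) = (l - 2)*(l - 1)*(l + 3)*(l^3 + 2*l^2 - 9*l - 18) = (l - 2)*(l - 1)*(l + 2)*(l + 3)*(l^2 - 9) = (l - 3)*(l - 2)*(l - 1)*(l + 2)*(l + 3)*(l + 3)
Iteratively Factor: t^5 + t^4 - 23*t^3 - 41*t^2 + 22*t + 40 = (t + 2)*(t^4 - t^3 - 21*t^2 + t + 20) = (t + 1)*(t + 2)*(t^3 - 2*t^2 - 19*t + 20) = (t - 1)*(t + 1)*(t + 2)*(t^2 - t - 20) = (t - 5)*(t - 1)*(t + 1)*(t + 2)*(t + 4)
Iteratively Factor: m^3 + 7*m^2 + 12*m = (m + 3)*(m^2 + 4*m) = m*(m + 3)*(m + 4)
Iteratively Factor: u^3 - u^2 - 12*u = (u + 3)*(u^2 - 4*u) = u*(u + 3)*(u - 4)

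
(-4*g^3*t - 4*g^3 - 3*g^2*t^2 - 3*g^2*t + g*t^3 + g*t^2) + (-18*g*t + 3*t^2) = -4*g^3*t - 4*g^3 - 3*g^2*t^2 - 3*g^2*t + g*t^3 + g*t^2 - 18*g*t + 3*t^2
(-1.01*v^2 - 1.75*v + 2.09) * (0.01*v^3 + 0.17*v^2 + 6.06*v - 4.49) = -0.0101*v^5 - 0.1892*v^4 - 6.3972*v^3 - 5.7148*v^2 + 20.5229*v - 9.3841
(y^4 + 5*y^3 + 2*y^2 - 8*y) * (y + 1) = y^5 + 6*y^4 + 7*y^3 - 6*y^2 - 8*y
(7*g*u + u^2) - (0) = 7*g*u + u^2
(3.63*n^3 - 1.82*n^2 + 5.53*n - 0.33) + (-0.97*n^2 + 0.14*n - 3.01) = 3.63*n^3 - 2.79*n^2 + 5.67*n - 3.34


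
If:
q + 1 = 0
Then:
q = -1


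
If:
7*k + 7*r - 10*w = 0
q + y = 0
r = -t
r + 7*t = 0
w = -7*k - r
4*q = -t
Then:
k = 0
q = 0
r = 0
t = 0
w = 0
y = 0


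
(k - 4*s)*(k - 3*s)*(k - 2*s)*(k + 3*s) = k^4 - 6*k^3*s - k^2*s^2 + 54*k*s^3 - 72*s^4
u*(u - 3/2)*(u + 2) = u^3 + u^2/2 - 3*u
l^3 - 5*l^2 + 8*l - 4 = (l - 2)^2*(l - 1)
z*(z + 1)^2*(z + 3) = z^4 + 5*z^3 + 7*z^2 + 3*z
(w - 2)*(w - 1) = w^2 - 3*w + 2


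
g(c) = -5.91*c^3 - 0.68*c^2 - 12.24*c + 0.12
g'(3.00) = -175.89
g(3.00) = -202.29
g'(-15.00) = -3981.09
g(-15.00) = 19976.97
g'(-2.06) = -84.68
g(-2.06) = 74.11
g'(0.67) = -21.11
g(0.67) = -10.16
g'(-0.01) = -12.23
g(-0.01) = 0.24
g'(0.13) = -12.72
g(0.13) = -1.50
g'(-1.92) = -74.99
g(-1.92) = 62.94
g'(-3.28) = -198.53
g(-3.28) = 241.50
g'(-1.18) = -35.32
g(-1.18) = 23.33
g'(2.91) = -166.34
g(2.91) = -186.89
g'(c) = -17.73*c^2 - 1.36*c - 12.24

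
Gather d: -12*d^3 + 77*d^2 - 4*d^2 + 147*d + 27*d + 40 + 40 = -12*d^3 + 73*d^2 + 174*d + 80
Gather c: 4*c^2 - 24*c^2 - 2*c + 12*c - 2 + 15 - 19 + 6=-20*c^2 + 10*c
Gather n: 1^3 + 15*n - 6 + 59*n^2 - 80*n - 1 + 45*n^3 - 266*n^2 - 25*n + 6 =45*n^3 - 207*n^2 - 90*n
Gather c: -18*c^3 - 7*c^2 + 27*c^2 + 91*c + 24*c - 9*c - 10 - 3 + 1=-18*c^3 + 20*c^2 + 106*c - 12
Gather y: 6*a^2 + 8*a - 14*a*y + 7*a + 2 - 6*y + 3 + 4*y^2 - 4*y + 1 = 6*a^2 + 15*a + 4*y^2 + y*(-14*a - 10) + 6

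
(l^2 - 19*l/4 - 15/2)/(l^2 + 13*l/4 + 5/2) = (l - 6)/(l + 2)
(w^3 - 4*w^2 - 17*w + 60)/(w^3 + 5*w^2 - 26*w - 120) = (w - 3)/(w + 6)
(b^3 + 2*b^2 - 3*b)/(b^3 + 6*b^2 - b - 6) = b*(b + 3)/(b^2 + 7*b + 6)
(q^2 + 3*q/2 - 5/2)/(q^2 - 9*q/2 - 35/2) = (q - 1)/(q - 7)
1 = 1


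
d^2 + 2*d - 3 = (d - 1)*(d + 3)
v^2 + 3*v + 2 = (v + 1)*(v + 2)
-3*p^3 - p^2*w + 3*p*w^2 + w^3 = (-p + w)*(p + w)*(3*p + w)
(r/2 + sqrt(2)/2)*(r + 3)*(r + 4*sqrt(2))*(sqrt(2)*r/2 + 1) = sqrt(2)*r^4/4 + 3*sqrt(2)*r^3/4 + 3*r^3 + 9*sqrt(2)*r^2/2 + 9*r^2 + 4*r + 27*sqrt(2)*r/2 + 12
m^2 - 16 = (m - 4)*(m + 4)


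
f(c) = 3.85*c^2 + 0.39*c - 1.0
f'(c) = 7.7*c + 0.39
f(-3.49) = 44.53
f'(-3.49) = -26.48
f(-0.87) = 1.57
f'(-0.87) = -6.31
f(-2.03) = 14.07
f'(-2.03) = -15.24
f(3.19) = 39.42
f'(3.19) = 24.95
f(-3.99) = 58.74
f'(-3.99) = -30.33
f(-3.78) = 52.54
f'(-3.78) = -28.72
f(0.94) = 2.77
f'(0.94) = 7.63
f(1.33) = 6.33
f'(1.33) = 10.63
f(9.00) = 314.36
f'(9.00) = 69.69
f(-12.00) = 548.72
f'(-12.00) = -92.01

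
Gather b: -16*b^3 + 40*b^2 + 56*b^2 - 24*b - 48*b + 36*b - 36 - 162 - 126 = -16*b^3 + 96*b^2 - 36*b - 324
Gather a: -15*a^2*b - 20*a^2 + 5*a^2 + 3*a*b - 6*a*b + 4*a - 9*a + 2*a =a^2*(-15*b - 15) + a*(-3*b - 3)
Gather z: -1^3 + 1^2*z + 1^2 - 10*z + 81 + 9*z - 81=0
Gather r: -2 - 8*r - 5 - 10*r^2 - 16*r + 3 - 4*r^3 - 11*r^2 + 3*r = -4*r^3 - 21*r^2 - 21*r - 4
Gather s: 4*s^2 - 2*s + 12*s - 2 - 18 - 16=4*s^2 + 10*s - 36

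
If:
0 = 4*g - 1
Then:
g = 1/4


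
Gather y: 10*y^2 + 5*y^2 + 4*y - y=15*y^2 + 3*y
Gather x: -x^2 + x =-x^2 + x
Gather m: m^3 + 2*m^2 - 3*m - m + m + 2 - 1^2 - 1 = m^3 + 2*m^2 - 3*m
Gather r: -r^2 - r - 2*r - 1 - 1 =-r^2 - 3*r - 2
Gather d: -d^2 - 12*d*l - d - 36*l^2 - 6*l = -d^2 + d*(-12*l - 1) - 36*l^2 - 6*l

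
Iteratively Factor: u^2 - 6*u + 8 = (u - 2)*(u - 4)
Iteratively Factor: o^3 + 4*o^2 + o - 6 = (o + 2)*(o^2 + 2*o - 3) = (o - 1)*(o + 2)*(o + 3)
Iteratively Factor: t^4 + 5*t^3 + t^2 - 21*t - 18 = (t - 2)*(t^3 + 7*t^2 + 15*t + 9) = (t - 2)*(t + 1)*(t^2 + 6*t + 9) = (t - 2)*(t + 1)*(t + 3)*(t + 3)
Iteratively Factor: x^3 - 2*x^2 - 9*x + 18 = (x - 2)*(x^2 - 9) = (x - 3)*(x - 2)*(x + 3)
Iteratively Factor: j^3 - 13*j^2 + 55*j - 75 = (j - 5)*(j^2 - 8*j + 15) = (j - 5)^2*(j - 3)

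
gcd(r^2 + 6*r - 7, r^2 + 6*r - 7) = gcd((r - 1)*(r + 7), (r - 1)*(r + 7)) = r^2 + 6*r - 7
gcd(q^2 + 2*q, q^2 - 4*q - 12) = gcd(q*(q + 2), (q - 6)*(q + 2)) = q + 2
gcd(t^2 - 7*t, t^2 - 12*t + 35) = t - 7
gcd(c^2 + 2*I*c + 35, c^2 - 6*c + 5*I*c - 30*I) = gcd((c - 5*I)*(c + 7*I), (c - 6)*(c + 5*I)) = 1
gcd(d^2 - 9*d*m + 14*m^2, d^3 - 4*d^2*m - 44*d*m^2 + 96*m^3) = d - 2*m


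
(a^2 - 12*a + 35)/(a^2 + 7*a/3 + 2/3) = 3*(a^2 - 12*a + 35)/(3*a^2 + 7*a + 2)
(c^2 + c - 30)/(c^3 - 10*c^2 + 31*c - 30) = (c + 6)/(c^2 - 5*c + 6)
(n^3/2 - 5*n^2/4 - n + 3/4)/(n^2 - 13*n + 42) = (2*n^3 - 5*n^2 - 4*n + 3)/(4*(n^2 - 13*n + 42))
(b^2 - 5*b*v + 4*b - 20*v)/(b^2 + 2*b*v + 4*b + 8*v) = (b - 5*v)/(b + 2*v)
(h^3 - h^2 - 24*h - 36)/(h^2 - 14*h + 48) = (h^2 + 5*h + 6)/(h - 8)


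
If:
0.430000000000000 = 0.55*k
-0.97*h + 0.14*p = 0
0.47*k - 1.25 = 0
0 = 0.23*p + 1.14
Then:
No Solution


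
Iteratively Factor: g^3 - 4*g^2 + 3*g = (g - 1)*(g^2 - 3*g) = (g - 3)*(g - 1)*(g)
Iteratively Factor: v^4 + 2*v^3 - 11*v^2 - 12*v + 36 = (v + 3)*(v^3 - v^2 - 8*v + 12) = (v - 2)*(v + 3)*(v^2 + v - 6) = (v - 2)^2*(v + 3)*(v + 3)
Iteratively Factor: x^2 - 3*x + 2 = (x - 1)*(x - 2)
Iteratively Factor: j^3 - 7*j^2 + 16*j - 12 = (j - 3)*(j^2 - 4*j + 4) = (j - 3)*(j - 2)*(j - 2)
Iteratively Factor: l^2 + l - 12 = (l - 3)*(l + 4)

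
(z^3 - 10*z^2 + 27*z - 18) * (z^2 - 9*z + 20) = z^5 - 19*z^4 + 137*z^3 - 461*z^2 + 702*z - 360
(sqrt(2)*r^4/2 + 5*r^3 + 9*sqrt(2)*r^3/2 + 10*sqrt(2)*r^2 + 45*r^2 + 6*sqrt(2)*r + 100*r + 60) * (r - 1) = sqrt(2)*r^5/2 + 5*r^4 + 4*sqrt(2)*r^4 + 11*sqrt(2)*r^3/2 + 40*r^3 - 4*sqrt(2)*r^2 + 55*r^2 - 40*r - 6*sqrt(2)*r - 60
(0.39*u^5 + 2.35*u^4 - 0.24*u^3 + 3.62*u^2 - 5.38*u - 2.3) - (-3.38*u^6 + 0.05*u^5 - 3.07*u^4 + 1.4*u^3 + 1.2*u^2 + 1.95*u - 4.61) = 3.38*u^6 + 0.34*u^5 + 5.42*u^4 - 1.64*u^3 + 2.42*u^2 - 7.33*u + 2.31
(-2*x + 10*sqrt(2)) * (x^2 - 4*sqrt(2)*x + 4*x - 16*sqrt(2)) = -2*x^3 - 8*x^2 + 18*sqrt(2)*x^2 - 80*x + 72*sqrt(2)*x - 320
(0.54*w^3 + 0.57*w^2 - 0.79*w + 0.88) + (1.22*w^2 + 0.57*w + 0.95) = 0.54*w^3 + 1.79*w^2 - 0.22*w + 1.83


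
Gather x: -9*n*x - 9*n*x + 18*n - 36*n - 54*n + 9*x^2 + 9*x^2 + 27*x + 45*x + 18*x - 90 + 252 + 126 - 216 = -72*n + 18*x^2 + x*(90 - 18*n) + 72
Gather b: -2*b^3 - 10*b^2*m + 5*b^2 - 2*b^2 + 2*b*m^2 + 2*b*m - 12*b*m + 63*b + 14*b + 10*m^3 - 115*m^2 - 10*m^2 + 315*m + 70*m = -2*b^3 + b^2*(3 - 10*m) + b*(2*m^2 - 10*m + 77) + 10*m^3 - 125*m^2 + 385*m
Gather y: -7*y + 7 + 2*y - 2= 5 - 5*y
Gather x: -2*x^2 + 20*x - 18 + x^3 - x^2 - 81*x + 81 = x^3 - 3*x^2 - 61*x + 63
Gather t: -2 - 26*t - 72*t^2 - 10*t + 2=-72*t^2 - 36*t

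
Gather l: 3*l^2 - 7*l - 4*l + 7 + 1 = 3*l^2 - 11*l + 8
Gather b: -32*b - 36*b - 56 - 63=-68*b - 119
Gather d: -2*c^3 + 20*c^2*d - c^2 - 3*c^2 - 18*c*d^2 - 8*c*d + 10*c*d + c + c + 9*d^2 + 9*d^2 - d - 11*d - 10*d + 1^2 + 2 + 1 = -2*c^3 - 4*c^2 + 2*c + d^2*(18 - 18*c) + d*(20*c^2 + 2*c - 22) + 4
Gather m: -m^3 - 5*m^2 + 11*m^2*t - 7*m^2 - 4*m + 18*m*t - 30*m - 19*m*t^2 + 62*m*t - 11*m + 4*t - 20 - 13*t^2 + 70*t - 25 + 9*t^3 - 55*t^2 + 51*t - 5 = -m^3 + m^2*(11*t - 12) + m*(-19*t^2 + 80*t - 45) + 9*t^3 - 68*t^2 + 125*t - 50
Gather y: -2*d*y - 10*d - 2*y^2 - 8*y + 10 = -10*d - 2*y^2 + y*(-2*d - 8) + 10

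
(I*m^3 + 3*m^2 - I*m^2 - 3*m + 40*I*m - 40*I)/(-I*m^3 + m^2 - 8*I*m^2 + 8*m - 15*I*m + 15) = (-m^3 + m^2*(1 + 3*I) - m*(40 + 3*I) + 40)/(m^3 + m^2*(8 + I) + m*(15 + 8*I) + 15*I)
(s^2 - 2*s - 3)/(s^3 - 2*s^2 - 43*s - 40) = (s - 3)/(s^2 - 3*s - 40)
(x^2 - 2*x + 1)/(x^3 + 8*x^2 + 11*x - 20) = (x - 1)/(x^2 + 9*x + 20)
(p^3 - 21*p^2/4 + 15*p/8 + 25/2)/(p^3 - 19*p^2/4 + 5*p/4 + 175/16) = 2*(p - 4)/(2*p - 7)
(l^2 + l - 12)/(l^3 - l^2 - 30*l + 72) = (l + 4)/(l^2 + 2*l - 24)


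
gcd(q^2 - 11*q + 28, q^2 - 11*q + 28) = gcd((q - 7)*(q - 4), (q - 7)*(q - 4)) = q^2 - 11*q + 28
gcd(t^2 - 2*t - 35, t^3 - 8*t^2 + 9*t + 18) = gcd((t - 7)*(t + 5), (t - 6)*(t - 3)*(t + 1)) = 1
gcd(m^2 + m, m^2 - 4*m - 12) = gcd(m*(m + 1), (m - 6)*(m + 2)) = 1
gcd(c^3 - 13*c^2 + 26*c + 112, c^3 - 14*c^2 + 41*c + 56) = c^2 - 15*c + 56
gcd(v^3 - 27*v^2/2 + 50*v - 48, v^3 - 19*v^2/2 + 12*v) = v^2 - 19*v/2 + 12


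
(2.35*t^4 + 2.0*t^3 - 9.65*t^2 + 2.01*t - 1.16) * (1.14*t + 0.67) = 2.679*t^5 + 3.8545*t^4 - 9.661*t^3 - 4.1741*t^2 + 0.0243000000000002*t - 0.7772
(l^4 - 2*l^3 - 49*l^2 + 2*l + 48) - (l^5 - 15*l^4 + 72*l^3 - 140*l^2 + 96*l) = -l^5 + 16*l^4 - 74*l^3 + 91*l^2 - 94*l + 48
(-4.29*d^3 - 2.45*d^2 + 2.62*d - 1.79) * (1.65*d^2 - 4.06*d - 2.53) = -7.0785*d^5 + 13.3749*d^4 + 25.1237*d^3 - 7.3922*d^2 + 0.6388*d + 4.5287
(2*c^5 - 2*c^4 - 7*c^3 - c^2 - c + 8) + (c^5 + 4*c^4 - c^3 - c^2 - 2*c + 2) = 3*c^5 + 2*c^4 - 8*c^3 - 2*c^2 - 3*c + 10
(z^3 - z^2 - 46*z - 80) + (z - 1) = z^3 - z^2 - 45*z - 81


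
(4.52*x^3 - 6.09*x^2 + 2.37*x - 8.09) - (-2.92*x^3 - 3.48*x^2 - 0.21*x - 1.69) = 7.44*x^3 - 2.61*x^2 + 2.58*x - 6.4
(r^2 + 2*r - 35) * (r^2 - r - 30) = r^4 + r^3 - 67*r^2 - 25*r + 1050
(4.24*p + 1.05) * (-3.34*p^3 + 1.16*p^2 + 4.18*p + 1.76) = -14.1616*p^4 + 1.4114*p^3 + 18.9412*p^2 + 11.8514*p + 1.848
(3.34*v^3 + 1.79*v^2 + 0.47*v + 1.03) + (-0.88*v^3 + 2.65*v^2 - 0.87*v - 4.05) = 2.46*v^3 + 4.44*v^2 - 0.4*v - 3.02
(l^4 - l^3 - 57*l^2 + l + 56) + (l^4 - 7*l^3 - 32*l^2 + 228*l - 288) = 2*l^4 - 8*l^3 - 89*l^2 + 229*l - 232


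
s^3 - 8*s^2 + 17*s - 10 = (s - 5)*(s - 2)*(s - 1)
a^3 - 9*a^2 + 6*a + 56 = (a - 7)*(a - 4)*(a + 2)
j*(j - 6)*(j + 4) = j^3 - 2*j^2 - 24*j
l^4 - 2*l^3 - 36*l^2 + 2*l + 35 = (l - 7)*(l - 1)*(l + 1)*(l + 5)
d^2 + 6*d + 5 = (d + 1)*(d + 5)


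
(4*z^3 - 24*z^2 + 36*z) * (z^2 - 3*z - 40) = 4*z^5 - 36*z^4 - 52*z^3 + 852*z^2 - 1440*z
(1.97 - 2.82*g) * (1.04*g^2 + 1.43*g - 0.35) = -2.9328*g^3 - 1.9838*g^2 + 3.8041*g - 0.6895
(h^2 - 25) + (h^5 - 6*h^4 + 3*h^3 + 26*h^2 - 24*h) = h^5 - 6*h^4 + 3*h^3 + 27*h^2 - 24*h - 25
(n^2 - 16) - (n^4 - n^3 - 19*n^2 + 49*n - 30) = -n^4 + n^3 + 20*n^2 - 49*n + 14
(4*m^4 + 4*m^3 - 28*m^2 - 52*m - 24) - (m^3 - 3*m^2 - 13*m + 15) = 4*m^4 + 3*m^3 - 25*m^2 - 39*m - 39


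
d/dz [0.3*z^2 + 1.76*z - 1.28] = 0.6*z + 1.76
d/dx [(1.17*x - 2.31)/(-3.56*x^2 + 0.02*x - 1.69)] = (4.1652*x^2 - 16.4472*x - 1.9311)/(12.6736*x^4 - 0.1424*x^3 + 12.0332*x^2 - 0.0676*x + 2.8561)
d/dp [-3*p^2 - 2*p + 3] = -6*p - 2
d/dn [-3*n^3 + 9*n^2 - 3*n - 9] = -9*n^2 + 18*n - 3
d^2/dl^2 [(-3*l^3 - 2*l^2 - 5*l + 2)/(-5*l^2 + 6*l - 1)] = 4*(139*l^3 - 117*l^2 + 57*l - 15)/(125*l^6 - 450*l^5 + 615*l^4 - 396*l^3 + 123*l^2 - 18*l + 1)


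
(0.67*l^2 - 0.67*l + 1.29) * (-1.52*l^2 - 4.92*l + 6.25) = -1.0184*l^4 - 2.278*l^3 + 5.5231*l^2 - 10.5343*l + 8.0625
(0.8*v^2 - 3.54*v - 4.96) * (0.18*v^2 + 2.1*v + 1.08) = 0.144*v^4 + 1.0428*v^3 - 7.4628*v^2 - 14.2392*v - 5.3568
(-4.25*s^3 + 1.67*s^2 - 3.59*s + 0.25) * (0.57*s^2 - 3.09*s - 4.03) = -2.4225*s^5 + 14.0844*s^4 + 9.9209*s^3 + 4.5055*s^2 + 13.6952*s - 1.0075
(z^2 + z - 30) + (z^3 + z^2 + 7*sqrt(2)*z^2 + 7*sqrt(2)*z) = z^3 + 2*z^2 + 7*sqrt(2)*z^2 + z + 7*sqrt(2)*z - 30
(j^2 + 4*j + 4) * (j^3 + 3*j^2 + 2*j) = j^5 + 7*j^4 + 18*j^3 + 20*j^2 + 8*j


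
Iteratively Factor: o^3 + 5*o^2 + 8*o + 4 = (o + 1)*(o^2 + 4*o + 4) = (o + 1)*(o + 2)*(o + 2)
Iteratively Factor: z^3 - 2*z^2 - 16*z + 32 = (z - 4)*(z^2 + 2*z - 8) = (z - 4)*(z - 2)*(z + 4)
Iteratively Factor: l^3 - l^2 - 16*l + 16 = (l - 4)*(l^2 + 3*l - 4) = (l - 4)*(l + 4)*(l - 1)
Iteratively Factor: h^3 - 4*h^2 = (h - 4)*(h^2) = h*(h - 4)*(h)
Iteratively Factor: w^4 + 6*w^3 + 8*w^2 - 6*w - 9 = (w + 3)*(w^3 + 3*w^2 - w - 3) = (w - 1)*(w + 3)*(w^2 + 4*w + 3) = (w - 1)*(w + 1)*(w + 3)*(w + 3)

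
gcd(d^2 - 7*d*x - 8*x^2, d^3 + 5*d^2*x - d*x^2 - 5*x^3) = d + x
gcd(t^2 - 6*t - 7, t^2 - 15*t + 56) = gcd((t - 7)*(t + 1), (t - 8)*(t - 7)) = t - 7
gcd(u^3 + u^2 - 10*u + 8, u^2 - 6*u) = 1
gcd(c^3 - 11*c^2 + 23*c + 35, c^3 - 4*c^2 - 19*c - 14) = c^2 - 6*c - 7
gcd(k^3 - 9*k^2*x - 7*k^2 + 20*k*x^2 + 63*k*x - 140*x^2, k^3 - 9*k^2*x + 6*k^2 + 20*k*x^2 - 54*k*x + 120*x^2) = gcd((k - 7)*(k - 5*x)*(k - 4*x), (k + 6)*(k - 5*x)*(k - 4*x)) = k^2 - 9*k*x + 20*x^2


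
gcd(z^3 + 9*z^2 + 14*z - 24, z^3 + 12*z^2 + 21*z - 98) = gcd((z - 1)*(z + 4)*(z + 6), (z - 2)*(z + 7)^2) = 1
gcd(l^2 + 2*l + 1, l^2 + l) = l + 1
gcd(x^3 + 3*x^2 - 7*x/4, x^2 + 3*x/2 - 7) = x + 7/2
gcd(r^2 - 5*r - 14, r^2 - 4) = r + 2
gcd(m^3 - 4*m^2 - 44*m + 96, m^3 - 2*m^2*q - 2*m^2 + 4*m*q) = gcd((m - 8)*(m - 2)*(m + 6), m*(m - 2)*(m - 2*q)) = m - 2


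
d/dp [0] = 0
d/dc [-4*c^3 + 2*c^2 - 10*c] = -12*c^2 + 4*c - 10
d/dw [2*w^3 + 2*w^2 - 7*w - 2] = 6*w^2 + 4*w - 7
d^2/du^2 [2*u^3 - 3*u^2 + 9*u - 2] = 12*u - 6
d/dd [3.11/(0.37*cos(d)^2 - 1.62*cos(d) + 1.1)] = (2.3014*cos(d) - 5.0382)*sin(d)/(0.37*cos(d)^2 - 1.62*cos(d) + 1.1)^2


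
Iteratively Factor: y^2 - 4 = (y + 2)*(y - 2)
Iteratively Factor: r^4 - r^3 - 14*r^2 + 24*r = (r - 3)*(r^3 + 2*r^2 - 8*r) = (r - 3)*(r - 2)*(r^2 + 4*r) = r*(r - 3)*(r - 2)*(r + 4)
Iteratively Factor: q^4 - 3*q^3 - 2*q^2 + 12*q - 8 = (q - 2)*(q^3 - q^2 - 4*q + 4) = (q - 2)*(q + 2)*(q^2 - 3*q + 2) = (q - 2)^2*(q + 2)*(q - 1)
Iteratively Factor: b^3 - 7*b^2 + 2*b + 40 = (b - 5)*(b^2 - 2*b - 8) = (b - 5)*(b - 4)*(b + 2)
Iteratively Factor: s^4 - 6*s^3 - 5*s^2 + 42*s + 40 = (s - 4)*(s^3 - 2*s^2 - 13*s - 10) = (s - 4)*(s + 2)*(s^2 - 4*s - 5) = (s - 5)*(s - 4)*(s + 2)*(s + 1)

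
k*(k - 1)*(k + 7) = k^3 + 6*k^2 - 7*k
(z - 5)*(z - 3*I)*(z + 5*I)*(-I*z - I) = -I*z^4 + 2*z^3 + 4*I*z^3 - 8*z^2 - 10*I*z^2 - 10*z + 60*I*z + 75*I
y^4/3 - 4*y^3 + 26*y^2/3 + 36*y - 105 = (y/3 + 1)*(y - 7)*(y - 5)*(y - 3)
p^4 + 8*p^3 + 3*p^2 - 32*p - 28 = (p - 2)*(p + 1)*(p + 2)*(p + 7)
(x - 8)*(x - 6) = x^2 - 14*x + 48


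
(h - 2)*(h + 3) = h^2 + h - 6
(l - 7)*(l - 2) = l^2 - 9*l + 14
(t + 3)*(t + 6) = t^2 + 9*t + 18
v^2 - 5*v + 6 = (v - 3)*(v - 2)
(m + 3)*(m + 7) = m^2 + 10*m + 21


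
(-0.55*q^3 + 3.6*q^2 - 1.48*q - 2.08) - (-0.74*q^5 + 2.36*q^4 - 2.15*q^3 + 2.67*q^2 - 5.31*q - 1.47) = 0.74*q^5 - 2.36*q^4 + 1.6*q^3 + 0.93*q^2 + 3.83*q - 0.61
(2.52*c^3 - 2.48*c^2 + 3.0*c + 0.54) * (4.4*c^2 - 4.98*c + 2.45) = 11.088*c^5 - 23.4616*c^4 + 31.7244*c^3 - 18.64*c^2 + 4.6608*c + 1.323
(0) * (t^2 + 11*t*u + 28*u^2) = 0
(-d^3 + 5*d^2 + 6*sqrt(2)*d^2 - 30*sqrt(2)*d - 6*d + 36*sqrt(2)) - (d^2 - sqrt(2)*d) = -d^3 + 4*d^2 + 6*sqrt(2)*d^2 - 29*sqrt(2)*d - 6*d + 36*sqrt(2)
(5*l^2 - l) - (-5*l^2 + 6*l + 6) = 10*l^2 - 7*l - 6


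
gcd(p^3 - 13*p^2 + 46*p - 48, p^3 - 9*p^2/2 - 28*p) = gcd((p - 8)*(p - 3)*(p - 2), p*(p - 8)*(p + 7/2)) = p - 8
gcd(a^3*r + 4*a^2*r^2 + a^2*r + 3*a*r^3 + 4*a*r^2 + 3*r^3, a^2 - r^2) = a + r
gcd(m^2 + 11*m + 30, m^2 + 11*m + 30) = m^2 + 11*m + 30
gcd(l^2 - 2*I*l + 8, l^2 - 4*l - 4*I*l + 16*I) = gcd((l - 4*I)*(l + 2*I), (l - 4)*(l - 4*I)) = l - 4*I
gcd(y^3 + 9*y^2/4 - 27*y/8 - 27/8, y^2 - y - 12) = y + 3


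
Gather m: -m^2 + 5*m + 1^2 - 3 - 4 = -m^2 + 5*m - 6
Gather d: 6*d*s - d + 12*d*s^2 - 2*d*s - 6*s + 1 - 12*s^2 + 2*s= d*(12*s^2 + 4*s - 1) - 12*s^2 - 4*s + 1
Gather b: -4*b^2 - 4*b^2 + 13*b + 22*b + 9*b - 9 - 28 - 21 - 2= -8*b^2 + 44*b - 60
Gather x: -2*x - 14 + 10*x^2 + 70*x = 10*x^2 + 68*x - 14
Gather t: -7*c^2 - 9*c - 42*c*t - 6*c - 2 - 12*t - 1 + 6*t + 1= -7*c^2 - 15*c + t*(-42*c - 6) - 2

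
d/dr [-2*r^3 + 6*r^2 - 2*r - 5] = -6*r^2 + 12*r - 2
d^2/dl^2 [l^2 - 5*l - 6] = 2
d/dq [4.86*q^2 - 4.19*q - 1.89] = 9.72*q - 4.19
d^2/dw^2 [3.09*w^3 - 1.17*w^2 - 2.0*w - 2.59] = 18.54*w - 2.34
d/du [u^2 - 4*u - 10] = 2*u - 4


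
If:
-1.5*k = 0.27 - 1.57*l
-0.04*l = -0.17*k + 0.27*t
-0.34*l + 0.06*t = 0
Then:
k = -0.20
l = -0.02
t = -0.12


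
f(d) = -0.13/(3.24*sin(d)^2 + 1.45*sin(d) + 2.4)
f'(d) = -0.13*(-6.48*sin(d)*cos(d) - 1.45*cos(d))/(3.24*sin(d)^2 + 1.45*sin(d) + 2.4)^2 = (0.8424*sin(d) + 0.1885)*cos(d)/(3.24*sin(d)^2 + 1.45*sin(d) + 2.4)^2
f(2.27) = -0.02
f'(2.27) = -0.02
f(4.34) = -0.03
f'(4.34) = 0.01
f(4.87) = -0.03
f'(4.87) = -0.01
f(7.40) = -0.02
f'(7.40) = 0.01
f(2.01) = -0.02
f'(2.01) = -0.01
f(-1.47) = -0.03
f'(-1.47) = -0.00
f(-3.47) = -0.04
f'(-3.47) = -0.04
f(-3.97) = -0.02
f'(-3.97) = -0.02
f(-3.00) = -0.06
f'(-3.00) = -0.01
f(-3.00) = -0.06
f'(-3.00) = -0.01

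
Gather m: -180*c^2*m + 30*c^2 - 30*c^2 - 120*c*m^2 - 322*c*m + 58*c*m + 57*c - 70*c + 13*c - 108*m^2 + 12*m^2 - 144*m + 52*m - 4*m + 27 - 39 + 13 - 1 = m^2*(-120*c - 96) + m*(-180*c^2 - 264*c - 96)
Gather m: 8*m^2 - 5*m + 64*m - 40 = 8*m^2 + 59*m - 40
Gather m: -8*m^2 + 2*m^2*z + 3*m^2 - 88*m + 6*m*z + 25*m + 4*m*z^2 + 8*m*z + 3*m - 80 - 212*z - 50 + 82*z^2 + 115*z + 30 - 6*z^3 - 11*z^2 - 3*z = m^2*(2*z - 5) + m*(4*z^2 + 14*z - 60) - 6*z^3 + 71*z^2 - 100*z - 100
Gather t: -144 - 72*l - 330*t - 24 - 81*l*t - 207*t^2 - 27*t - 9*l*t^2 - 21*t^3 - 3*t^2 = -72*l - 21*t^3 + t^2*(-9*l - 210) + t*(-81*l - 357) - 168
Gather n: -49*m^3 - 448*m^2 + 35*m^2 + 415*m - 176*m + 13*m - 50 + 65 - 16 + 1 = -49*m^3 - 413*m^2 + 252*m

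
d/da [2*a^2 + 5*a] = 4*a + 5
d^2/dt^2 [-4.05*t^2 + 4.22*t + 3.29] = -8.10000000000000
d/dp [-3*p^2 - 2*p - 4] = -6*p - 2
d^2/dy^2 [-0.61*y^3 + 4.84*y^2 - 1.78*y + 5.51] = 9.68 - 3.66*y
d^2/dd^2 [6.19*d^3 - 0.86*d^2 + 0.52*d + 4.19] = 37.14*d - 1.72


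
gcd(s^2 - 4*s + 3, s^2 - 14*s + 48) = 1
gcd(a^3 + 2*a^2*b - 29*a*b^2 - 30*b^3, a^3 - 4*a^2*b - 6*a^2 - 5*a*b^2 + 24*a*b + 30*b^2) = a^2 - 4*a*b - 5*b^2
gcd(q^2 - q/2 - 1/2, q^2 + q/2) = q + 1/2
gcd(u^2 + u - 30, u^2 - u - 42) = u + 6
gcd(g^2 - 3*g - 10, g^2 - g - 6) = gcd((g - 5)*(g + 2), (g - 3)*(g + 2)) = g + 2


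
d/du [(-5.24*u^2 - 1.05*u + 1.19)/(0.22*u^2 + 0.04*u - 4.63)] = (0.0214*u^2 + 47.9988*u + 4.8139)/(0.0484*u^4 + 0.0176*u^3 - 2.0356*u^2 - 0.3704*u + 21.4369)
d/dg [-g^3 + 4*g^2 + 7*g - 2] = -3*g^2 + 8*g + 7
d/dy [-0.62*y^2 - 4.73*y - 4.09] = -1.24*y - 4.73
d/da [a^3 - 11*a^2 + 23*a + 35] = 3*a^2 - 22*a + 23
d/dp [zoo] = 0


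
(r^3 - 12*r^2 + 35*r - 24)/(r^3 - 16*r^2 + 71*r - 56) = (r - 3)/(r - 7)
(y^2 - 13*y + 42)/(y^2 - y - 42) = (y - 6)/(y + 6)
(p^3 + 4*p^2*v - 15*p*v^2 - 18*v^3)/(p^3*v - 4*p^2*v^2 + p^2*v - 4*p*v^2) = (p^3 + 4*p^2*v - 15*p*v^2 - 18*v^3)/(p*v*(p^2 - 4*p*v + p - 4*v))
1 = 1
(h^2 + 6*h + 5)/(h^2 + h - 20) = (h + 1)/(h - 4)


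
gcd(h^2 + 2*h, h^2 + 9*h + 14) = h + 2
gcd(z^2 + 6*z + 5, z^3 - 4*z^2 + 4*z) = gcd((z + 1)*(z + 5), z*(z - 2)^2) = 1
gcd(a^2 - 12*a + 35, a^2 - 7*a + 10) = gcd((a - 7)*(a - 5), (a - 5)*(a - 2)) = a - 5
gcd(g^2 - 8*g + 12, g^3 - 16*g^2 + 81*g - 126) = g - 6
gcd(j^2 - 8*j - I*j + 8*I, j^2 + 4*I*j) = 1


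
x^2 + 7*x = x*(x + 7)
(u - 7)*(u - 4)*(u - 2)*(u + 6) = u^4 - 7*u^3 - 28*u^2 + 244*u - 336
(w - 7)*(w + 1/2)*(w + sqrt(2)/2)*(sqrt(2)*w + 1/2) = sqrt(2)*w^4 - 13*sqrt(2)*w^3/2 + 3*w^3/2 - 39*w^2/4 - 13*sqrt(2)*w^2/4 - 21*w/4 - 13*sqrt(2)*w/8 - 7*sqrt(2)/8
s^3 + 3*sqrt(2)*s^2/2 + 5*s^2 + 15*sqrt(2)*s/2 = s*(s + 5)*(s + 3*sqrt(2)/2)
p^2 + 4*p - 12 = (p - 2)*(p + 6)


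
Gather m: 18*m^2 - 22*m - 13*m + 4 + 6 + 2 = 18*m^2 - 35*m + 12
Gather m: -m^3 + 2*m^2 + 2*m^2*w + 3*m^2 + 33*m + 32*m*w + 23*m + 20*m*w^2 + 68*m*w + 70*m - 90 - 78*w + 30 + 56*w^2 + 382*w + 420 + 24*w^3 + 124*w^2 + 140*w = -m^3 + m^2*(2*w + 5) + m*(20*w^2 + 100*w + 126) + 24*w^3 + 180*w^2 + 444*w + 360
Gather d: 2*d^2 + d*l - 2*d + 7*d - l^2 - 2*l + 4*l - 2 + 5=2*d^2 + d*(l + 5) - l^2 + 2*l + 3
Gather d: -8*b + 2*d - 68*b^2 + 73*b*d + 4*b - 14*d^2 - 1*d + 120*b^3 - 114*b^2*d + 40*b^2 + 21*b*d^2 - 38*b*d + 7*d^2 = 120*b^3 - 28*b^2 - 4*b + d^2*(21*b - 7) + d*(-114*b^2 + 35*b + 1)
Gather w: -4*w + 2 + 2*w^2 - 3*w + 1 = 2*w^2 - 7*w + 3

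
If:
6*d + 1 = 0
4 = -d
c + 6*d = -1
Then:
No Solution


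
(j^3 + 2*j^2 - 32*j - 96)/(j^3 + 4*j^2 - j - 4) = (j^2 - 2*j - 24)/(j^2 - 1)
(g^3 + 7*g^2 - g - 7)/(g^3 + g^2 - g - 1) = (g + 7)/(g + 1)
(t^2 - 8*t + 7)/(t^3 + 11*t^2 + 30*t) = (t^2 - 8*t + 7)/(t*(t^2 + 11*t + 30))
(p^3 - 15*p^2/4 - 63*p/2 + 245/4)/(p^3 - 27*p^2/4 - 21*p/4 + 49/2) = (p + 5)/(p + 2)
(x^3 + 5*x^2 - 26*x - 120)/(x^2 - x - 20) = x + 6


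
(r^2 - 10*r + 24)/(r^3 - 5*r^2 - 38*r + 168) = (r - 6)/(r^2 - r - 42)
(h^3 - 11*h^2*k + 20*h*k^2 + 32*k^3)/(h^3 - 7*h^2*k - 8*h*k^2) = (h - 4*k)/h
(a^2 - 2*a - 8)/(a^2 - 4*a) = (a + 2)/a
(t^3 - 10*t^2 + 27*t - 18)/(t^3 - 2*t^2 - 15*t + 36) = (t^2 - 7*t + 6)/(t^2 + t - 12)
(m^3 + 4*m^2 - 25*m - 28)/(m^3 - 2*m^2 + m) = (m^3 + 4*m^2 - 25*m - 28)/(m*(m^2 - 2*m + 1))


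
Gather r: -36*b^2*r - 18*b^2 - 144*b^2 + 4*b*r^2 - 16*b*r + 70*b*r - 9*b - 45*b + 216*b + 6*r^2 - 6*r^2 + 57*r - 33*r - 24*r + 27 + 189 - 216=-162*b^2 + 4*b*r^2 + 162*b + r*(-36*b^2 + 54*b)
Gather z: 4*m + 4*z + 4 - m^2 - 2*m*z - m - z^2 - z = -m^2 + 3*m - z^2 + z*(3 - 2*m) + 4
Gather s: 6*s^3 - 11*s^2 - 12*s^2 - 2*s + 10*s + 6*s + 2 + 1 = 6*s^3 - 23*s^2 + 14*s + 3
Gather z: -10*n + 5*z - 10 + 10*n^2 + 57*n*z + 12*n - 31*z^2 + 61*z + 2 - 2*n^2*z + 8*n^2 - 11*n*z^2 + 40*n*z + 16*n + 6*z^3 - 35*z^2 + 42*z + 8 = 18*n^2 + 18*n + 6*z^3 + z^2*(-11*n - 66) + z*(-2*n^2 + 97*n + 108)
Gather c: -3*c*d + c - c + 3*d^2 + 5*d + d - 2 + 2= -3*c*d + 3*d^2 + 6*d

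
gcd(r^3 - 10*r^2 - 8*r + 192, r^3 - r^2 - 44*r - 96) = r^2 - 4*r - 32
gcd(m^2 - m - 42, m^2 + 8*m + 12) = m + 6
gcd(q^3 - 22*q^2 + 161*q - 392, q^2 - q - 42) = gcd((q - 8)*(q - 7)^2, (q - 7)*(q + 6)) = q - 7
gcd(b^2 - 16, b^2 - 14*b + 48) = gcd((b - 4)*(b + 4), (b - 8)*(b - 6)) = 1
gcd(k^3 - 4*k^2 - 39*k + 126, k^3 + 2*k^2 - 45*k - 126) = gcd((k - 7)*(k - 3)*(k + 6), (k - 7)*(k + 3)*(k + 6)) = k^2 - k - 42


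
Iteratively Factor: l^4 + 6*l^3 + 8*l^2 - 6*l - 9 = (l + 1)*(l^3 + 5*l^2 + 3*l - 9) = (l + 1)*(l + 3)*(l^2 + 2*l - 3) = (l - 1)*(l + 1)*(l + 3)*(l + 3)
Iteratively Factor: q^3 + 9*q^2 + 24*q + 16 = (q + 4)*(q^2 + 5*q + 4) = (q + 1)*(q + 4)*(q + 4)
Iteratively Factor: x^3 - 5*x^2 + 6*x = (x)*(x^2 - 5*x + 6) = x*(x - 3)*(x - 2)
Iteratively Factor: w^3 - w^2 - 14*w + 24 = (w + 4)*(w^2 - 5*w + 6) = (w - 2)*(w + 4)*(w - 3)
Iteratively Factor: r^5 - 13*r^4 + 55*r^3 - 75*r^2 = (r)*(r^4 - 13*r^3 + 55*r^2 - 75*r) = r*(r - 5)*(r^3 - 8*r^2 + 15*r) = r*(r - 5)*(r - 3)*(r^2 - 5*r) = r^2*(r - 5)*(r - 3)*(r - 5)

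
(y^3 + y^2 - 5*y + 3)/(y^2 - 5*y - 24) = (y^2 - 2*y + 1)/(y - 8)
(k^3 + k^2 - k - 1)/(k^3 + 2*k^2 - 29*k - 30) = (k^2 - 1)/(k^2 + k - 30)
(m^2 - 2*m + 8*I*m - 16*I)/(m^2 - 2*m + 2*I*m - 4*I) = (m + 8*I)/(m + 2*I)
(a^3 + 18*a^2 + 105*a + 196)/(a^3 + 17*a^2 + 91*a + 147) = (a + 4)/(a + 3)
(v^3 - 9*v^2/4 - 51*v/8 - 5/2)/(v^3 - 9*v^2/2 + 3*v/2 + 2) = (v + 5/4)/(v - 1)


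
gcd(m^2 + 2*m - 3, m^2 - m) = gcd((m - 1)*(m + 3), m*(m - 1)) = m - 1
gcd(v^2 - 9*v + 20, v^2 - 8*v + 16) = v - 4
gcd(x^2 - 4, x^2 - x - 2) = x - 2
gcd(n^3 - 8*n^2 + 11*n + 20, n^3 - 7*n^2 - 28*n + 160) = n - 4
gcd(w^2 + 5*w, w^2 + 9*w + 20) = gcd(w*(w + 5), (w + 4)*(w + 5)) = w + 5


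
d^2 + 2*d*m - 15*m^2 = (d - 3*m)*(d + 5*m)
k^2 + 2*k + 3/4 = (k + 1/2)*(k + 3/2)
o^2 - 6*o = o*(o - 6)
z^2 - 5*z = z*(z - 5)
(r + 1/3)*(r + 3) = r^2 + 10*r/3 + 1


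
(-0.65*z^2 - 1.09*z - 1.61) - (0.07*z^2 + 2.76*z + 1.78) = -0.72*z^2 - 3.85*z - 3.39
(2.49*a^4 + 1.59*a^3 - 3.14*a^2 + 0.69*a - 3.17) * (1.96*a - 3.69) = 4.8804*a^5 - 6.0717*a^4 - 12.0215*a^3 + 12.939*a^2 - 8.7593*a + 11.6973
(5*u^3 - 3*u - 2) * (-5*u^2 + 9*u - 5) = -25*u^5 + 45*u^4 - 10*u^3 - 17*u^2 - 3*u + 10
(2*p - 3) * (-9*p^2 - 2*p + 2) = -18*p^3 + 23*p^2 + 10*p - 6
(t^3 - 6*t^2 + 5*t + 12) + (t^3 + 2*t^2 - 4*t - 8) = 2*t^3 - 4*t^2 + t + 4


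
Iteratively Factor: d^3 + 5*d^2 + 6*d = (d)*(d^2 + 5*d + 6) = d*(d + 3)*(d + 2)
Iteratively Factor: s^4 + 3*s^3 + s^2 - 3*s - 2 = (s + 1)*(s^3 + 2*s^2 - s - 2) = (s + 1)^2*(s^2 + s - 2) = (s + 1)^2*(s + 2)*(s - 1)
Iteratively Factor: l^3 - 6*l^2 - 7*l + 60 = (l - 4)*(l^2 - 2*l - 15) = (l - 4)*(l + 3)*(l - 5)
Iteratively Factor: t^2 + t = (t + 1)*(t)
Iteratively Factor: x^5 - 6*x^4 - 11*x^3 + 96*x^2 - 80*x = (x + 4)*(x^4 - 10*x^3 + 29*x^2 - 20*x) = (x - 1)*(x + 4)*(x^3 - 9*x^2 + 20*x) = (x - 4)*(x - 1)*(x + 4)*(x^2 - 5*x) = (x - 5)*(x - 4)*(x - 1)*(x + 4)*(x)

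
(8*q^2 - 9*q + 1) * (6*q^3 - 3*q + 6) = 48*q^5 - 54*q^4 - 18*q^3 + 75*q^2 - 57*q + 6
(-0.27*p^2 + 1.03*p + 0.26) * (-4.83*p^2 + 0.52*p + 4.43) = 1.3041*p^4 - 5.1153*p^3 - 1.9163*p^2 + 4.6981*p + 1.1518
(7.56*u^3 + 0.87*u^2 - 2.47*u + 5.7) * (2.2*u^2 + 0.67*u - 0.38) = 16.632*u^5 + 6.9792*u^4 - 7.7239*u^3 + 10.5545*u^2 + 4.7576*u - 2.166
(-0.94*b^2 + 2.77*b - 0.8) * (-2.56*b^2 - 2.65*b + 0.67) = 2.4064*b^4 - 4.6002*b^3 - 5.9223*b^2 + 3.9759*b - 0.536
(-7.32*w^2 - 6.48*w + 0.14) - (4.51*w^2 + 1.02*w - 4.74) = -11.83*w^2 - 7.5*w + 4.88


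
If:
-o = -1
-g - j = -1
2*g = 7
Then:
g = 7/2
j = -5/2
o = 1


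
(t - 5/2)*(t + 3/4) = t^2 - 7*t/4 - 15/8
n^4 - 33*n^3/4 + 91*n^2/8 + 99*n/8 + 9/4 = (n - 6)*(n - 3)*(n + 1/4)*(n + 1/2)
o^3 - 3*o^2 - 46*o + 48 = (o - 8)*(o - 1)*(o + 6)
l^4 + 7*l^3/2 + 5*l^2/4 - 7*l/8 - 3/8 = (l - 1/2)*(l + 1/2)^2*(l + 3)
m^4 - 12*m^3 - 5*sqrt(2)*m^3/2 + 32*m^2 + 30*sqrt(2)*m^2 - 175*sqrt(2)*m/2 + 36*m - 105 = (m - 7)*(m - 5)*(m - 3*sqrt(2))*(m + sqrt(2)/2)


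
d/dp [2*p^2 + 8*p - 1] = 4*p + 8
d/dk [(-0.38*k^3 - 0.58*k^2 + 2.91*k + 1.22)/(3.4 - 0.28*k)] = (0.2128*k^3 - 3.7136*k^2 - 3.944*k + 10.2356)/(0.0784*k^2 - 1.904*k + 11.56)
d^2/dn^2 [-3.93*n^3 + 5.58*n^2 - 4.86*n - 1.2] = 11.16 - 23.58*n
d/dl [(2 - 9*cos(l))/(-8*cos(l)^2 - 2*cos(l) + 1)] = (72*cos(l)^2 - 32*cos(l) + 5)*sin(l)/((2*cos(l) + 1)^2*(4*cos(l) - 1)^2)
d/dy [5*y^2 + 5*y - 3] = 10*y + 5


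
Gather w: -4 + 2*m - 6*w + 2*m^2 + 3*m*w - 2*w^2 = 2*m^2 + 2*m - 2*w^2 + w*(3*m - 6) - 4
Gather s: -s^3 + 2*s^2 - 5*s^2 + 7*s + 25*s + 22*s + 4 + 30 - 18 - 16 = -s^3 - 3*s^2 + 54*s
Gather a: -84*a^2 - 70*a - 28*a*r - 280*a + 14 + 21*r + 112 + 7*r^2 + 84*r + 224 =-84*a^2 + a*(-28*r - 350) + 7*r^2 + 105*r + 350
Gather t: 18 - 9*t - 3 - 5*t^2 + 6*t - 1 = -5*t^2 - 3*t + 14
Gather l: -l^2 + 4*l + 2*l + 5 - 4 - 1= -l^2 + 6*l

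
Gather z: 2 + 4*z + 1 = 4*z + 3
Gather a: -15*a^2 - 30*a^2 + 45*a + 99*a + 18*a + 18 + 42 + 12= -45*a^2 + 162*a + 72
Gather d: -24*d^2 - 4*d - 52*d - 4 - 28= -24*d^2 - 56*d - 32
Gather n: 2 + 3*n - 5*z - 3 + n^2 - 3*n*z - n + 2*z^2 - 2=n^2 + n*(2 - 3*z) + 2*z^2 - 5*z - 3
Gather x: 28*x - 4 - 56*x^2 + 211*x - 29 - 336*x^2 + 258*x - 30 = -392*x^2 + 497*x - 63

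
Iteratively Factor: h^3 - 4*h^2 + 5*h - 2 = (h - 1)*(h^2 - 3*h + 2) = (h - 1)^2*(h - 2)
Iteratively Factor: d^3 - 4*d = (d - 2)*(d^2 + 2*d) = d*(d - 2)*(d + 2)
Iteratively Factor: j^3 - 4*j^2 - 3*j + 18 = (j - 3)*(j^2 - j - 6) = (j - 3)^2*(j + 2)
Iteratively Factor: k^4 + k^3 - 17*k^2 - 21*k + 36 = (k - 1)*(k^3 + 2*k^2 - 15*k - 36) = (k - 1)*(k + 3)*(k^2 - k - 12) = (k - 1)*(k + 3)^2*(k - 4)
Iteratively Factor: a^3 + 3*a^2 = (a)*(a^2 + 3*a) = a^2*(a + 3)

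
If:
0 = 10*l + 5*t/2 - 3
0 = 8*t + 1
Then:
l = 53/160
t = -1/8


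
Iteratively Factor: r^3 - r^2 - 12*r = (r - 4)*(r^2 + 3*r) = (r - 4)*(r + 3)*(r)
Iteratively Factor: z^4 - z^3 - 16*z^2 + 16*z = (z - 4)*(z^3 + 3*z^2 - 4*z) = (z - 4)*(z - 1)*(z^2 + 4*z) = (z - 4)*(z - 1)*(z + 4)*(z)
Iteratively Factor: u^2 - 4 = (u - 2)*(u + 2)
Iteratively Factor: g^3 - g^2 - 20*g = (g)*(g^2 - g - 20) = g*(g - 5)*(g + 4)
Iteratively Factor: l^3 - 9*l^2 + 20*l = (l - 5)*(l^2 - 4*l) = l*(l - 5)*(l - 4)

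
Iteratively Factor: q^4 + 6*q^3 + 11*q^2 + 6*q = (q + 2)*(q^3 + 4*q^2 + 3*q) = (q + 1)*(q + 2)*(q^2 + 3*q) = q*(q + 1)*(q + 2)*(q + 3)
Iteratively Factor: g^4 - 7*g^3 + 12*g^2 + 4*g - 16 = (g - 2)*(g^3 - 5*g^2 + 2*g + 8) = (g - 4)*(g - 2)*(g^2 - g - 2) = (g - 4)*(g - 2)*(g + 1)*(g - 2)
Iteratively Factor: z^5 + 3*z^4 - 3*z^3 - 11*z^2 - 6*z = (z + 1)*(z^4 + 2*z^3 - 5*z^2 - 6*z) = (z - 2)*(z + 1)*(z^3 + 4*z^2 + 3*z) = (z - 2)*(z + 1)^2*(z^2 + 3*z) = (z - 2)*(z + 1)^2*(z + 3)*(z)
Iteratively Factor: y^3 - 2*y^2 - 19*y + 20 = (y - 5)*(y^2 + 3*y - 4) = (y - 5)*(y + 4)*(y - 1)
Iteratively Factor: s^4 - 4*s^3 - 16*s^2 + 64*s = (s - 4)*(s^3 - 16*s) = (s - 4)*(s + 4)*(s^2 - 4*s) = s*(s - 4)*(s + 4)*(s - 4)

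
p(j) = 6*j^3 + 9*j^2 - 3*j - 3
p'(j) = 18*j^2 + 18*j - 3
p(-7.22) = -1770.39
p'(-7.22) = 805.35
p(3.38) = 321.37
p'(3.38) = 263.48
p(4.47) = 699.31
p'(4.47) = 437.12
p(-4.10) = -252.94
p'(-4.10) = 225.78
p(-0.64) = 1.03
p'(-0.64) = -7.15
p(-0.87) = 2.47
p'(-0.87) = -5.04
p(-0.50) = 0.00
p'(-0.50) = -7.50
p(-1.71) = -1.55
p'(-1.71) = 18.85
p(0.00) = -3.00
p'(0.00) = -3.00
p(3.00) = 231.00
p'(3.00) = 213.00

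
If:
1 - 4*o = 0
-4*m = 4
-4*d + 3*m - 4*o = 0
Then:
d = -1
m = -1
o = 1/4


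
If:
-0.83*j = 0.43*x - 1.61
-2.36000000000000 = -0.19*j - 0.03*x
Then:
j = 17.02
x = -29.10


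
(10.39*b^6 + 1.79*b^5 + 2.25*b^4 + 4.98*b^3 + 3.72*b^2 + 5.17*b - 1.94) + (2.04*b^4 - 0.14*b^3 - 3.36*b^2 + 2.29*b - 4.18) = 10.39*b^6 + 1.79*b^5 + 4.29*b^4 + 4.84*b^3 + 0.36*b^2 + 7.46*b - 6.12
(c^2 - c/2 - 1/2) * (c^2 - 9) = c^4 - c^3/2 - 19*c^2/2 + 9*c/2 + 9/2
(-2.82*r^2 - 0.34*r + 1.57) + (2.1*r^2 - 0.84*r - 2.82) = -0.72*r^2 - 1.18*r - 1.25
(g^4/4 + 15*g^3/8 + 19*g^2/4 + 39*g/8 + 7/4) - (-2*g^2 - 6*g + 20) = g^4/4 + 15*g^3/8 + 27*g^2/4 + 87*g/8 - 73/4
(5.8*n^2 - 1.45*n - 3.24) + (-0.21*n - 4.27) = 5.8*n^2 - 1.66*n - 7.51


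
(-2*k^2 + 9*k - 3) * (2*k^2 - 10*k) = -4*k^4 + 38*k^3 - 96*k^2 + 30*k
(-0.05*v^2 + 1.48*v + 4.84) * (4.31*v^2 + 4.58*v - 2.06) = -0.2155*v^4 + 6.1498*v^3 + 27.7418*v^2 + 19.1184*v - 9.9704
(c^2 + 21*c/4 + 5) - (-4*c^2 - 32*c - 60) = 5*c^2 + 149*c/4 + 65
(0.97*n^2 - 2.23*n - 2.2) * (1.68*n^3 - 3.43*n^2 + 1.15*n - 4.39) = 1.6296*n^5 - 7.0735*n^4 + 5.0684*n^3 + 0.723200000000002*n^2 + 7.2597*n + 9.658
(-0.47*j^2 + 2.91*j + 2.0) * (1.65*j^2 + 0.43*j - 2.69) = -0.7755*j^4 + 4.5994*j^3 + 5.8156*j^2 - 6.9679*j - 5.38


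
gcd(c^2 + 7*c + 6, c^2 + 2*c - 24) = c + 6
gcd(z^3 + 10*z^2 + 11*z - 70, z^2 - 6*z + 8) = z - 2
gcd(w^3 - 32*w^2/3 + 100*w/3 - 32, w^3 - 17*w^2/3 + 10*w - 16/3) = w^2 - 14*w/3 + 16/3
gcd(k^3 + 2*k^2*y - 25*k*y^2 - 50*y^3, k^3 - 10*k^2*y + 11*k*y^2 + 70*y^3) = -k^2 + 3*k*y + 10*y^2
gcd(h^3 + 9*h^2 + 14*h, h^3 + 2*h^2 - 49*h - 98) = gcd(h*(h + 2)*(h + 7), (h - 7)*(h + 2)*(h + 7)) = h^2 + 9*h + 14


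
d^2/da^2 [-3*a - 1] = 0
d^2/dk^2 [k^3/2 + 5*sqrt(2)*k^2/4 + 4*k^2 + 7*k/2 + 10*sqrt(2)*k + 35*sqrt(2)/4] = 3*k + 5*sqrt(2)/2 + 8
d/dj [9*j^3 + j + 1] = 27*j^2 + 1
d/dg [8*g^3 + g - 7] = 24*g^2 + 1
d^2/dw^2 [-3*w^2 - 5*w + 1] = -6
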